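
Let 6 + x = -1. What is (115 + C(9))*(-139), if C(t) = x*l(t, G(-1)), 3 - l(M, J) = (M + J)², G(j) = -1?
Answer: -75338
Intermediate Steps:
x = -7 (x = -6 - 1 = -7)
l(M, J) = 3 - (J + M)² (l(M, J) = 3 - (M + J)² = 3 - (J + M)²)
C(t) = -21 + 7*(-1 + t)² (C(t) = -7*(3 - (-1 + t)²) = -21 + 7*(-1 + t)²)
(115 + C(9))*(-139) = (115 + (-21 + 7*(-1 + 9)²))*(-139) = (115 + (-21 + 7*8²))*(-139) = (115 + (-21 + 7*64))*(-139) = (115 + (-21 + 448))*(-139) = (115 + 427)*(-139) = 542*(-139) = -75338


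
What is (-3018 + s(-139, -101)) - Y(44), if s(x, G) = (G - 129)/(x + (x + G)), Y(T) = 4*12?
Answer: -1161784/379 ≈ -3065.4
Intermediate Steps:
Y(T) = 48
s(x, G) = (-129 + G)/(G + 2*x) (s(x, G) = (-129 + G)/(x + (G + x)) = (-129 + G)/(G + 2*x))
(-3018 + s(-139, -101)) - Y(44) = (-3018 + (-129 - 101)/(-101 + 2*(-139))) - 1*48 = (-3018 - 230/(-101 - 278)) - 48 = (-3018 - 230/(-379)) - 48 = (-3018 - 1/379*(-230)) - 48 = (-3018 + 230/379) - 48 = -1143592/379 - 48 = -1161784/379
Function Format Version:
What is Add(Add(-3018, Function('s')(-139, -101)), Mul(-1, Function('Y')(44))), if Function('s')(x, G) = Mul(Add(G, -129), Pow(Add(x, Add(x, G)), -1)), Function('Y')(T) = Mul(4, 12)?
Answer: Rational(-1161784, 379) ≈ -3065.4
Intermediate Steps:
Function('Y')(T) = 48
Function('s')(x, G) = Mul(Pow(Add(G, Mul(2, x)), -1), Add(-129, G)) (Function('s')(x, G) = Mul(Add(-129, G), Pow(Add(x, Add(G, x)), -1)) = Mul(Add(-129, G), Pow(Add(G, Mul(2, x)), -1)) = Mul(Pow(Add(G, Mul(2, x)), -1), Add(-129, G)))
Add(Add(-3018, Function('s')(-139, -101)), Mul(-1, Function('Y')(44))) = Add(Add(-3018, Mul(Pow(Add(-101, Mul(2, -139)), -1), Add(-129, -101))), Mul(-1, 48)) = Add(Add(-3018, Mul(Pow(Add(-101, -278), -1), -230)), -48) = Add(Add(-3018, Mul(Pow(-379, -1), -230)), -48) = Add(Add(-3018, Mul(Rational(-1, 379), -230)), -48) = Add(Add(-3018, Rational(230, 379)), -48) = Add(Rational(-1143592, 379), -48) = Rational(-1161784, 379)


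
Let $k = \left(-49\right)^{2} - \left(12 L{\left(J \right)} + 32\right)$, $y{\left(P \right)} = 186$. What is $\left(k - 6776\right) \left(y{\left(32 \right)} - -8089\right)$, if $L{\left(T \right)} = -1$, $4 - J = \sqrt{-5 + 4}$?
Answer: $-36368625$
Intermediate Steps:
$J = 4 - i$ ($J = 4 - \sqrt{-5 + 4} = 4 - \sqrt{-1} = 4 - i \approx 4.0 - 1.0 i$)
$k = 2381$ ($k = \left(-49\right)^{2} - \left(12 \left(-1\right) + 32\right) = 2401 - \left(-12 + 32\right) = 2401 - 20 = 2381$)
$\left(k - 6776\right) \left(y{\left(32 \right)} - -8089\right) = \left(2381 - 6776\right) \left(186 - -8089\right) = - 4395 \left(186 + 8089\right) = \left(-4395\right) 8275 = -36368625$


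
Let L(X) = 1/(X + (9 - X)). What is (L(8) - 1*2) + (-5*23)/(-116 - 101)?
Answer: -2654/1953 ≈ -1.3589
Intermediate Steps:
L(X) = ⅑ (L(X) = 1/9 = ⅑)
(L(8) - 1*2) + (-5*23)/(-116 - 101) = (⅑ - 1*2) + (-5*23)/(-116 - 101) = (⅑ - 2) - 115/(-217) = -17/9 - 1/217*(-115) = -17/9 + 115/217 = -2654/1953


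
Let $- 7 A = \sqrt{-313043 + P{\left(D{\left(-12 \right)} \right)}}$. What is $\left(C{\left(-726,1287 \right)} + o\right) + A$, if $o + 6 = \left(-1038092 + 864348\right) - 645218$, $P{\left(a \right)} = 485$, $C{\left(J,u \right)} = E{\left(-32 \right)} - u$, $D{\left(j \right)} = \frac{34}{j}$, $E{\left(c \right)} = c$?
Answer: $-820287 - \frac{i \sqrt{312558}}{7} \approx -8.2029 \cdot 10^{5} - 79.867 i$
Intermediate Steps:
$C{\left(J,u \right)} = -32 - u$
$A = - \frac{i \sqrt{312558}}{7}$ ($A = - \frac{\sqrt{-313043 + 485}}{7} = - \frac{\sqrt{-312558}}{7} = - \frac{i \sqrt{312558}}{7} \approx - 79.867 i$)
$o = -818968$ ($o = -6 + \left(\left(-1038092 + 864348\right) - 645218\right) = -6 - 818962 = -818968$)
$\left(C{\left(-726,1287 \right)} + o\right) + A = \left(\left(-32 - 1287\right) - 818968\right) - \frac{i \sqrt{312558}}{7} = \left(-1319 - 818968\right) - \frac{i \sqrt{312558}}{7} = -820287 - \frac{i \sqrt{312558}}{7}$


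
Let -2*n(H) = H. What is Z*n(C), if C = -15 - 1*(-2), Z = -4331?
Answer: -56303/2 ≈ -28152.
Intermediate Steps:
C = -13 (C = -15 + 2 = -13)
n(H) = -H/2
Z*n(C) = -(-4331)*(-13)/2 = -4331*13/2 = -56303/2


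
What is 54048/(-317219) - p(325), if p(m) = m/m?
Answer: -371267/317219 ≈ -1.1704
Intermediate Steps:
p(m) = 1
54048/(-317219) - p(325) = 54048/(-317219) - 1*1 = 54048*(-1/317219) - 1 = -54048/317219 - 1 = -371267/317219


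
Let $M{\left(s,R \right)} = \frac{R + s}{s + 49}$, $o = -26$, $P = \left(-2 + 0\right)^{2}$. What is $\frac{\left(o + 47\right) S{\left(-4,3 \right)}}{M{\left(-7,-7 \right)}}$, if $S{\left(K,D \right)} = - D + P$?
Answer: $-63$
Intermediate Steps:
$P = 4$ ($P = \left(-2\right)^{2} = 4$)
$M{\left(s,R \right)} = \frac{R + s}{49 + s}$
$S{\left(K,D \right)} = 4 - D$ ($S{\left(K,D \right)} = - D + 4 = 4 - D$)
$\frac{\left(o + 47\right) S{\left(-4,3 \right)}}{M{\left(-7,-7 \right)}} = \frac{\left(-26 + 47\right) \left(4 - 3\right)}{\frac{1}{49 - 7} \left(-7 - 7\right)} = \frac{21 \left(4 - 3\right)}{\frac{1}{42} \left(-14\right)} = \frac{21 \cdot 1}{\frac{1}{42} \left(-14\right)} = \frac{21}{- \frac{1}{3}} = 21 \left(-3\right) = -63$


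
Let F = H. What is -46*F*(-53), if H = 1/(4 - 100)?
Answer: -1219/48 ≈ -25.396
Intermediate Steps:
H = -1/96 (H = 1/(-96) = -1/96 ≈ -0.010417)
F = -1/96 ≈ -0.010417
-46*F*(-53) = -46*(-1/96)*(-53) = (23/48)*(-53) = -1219/48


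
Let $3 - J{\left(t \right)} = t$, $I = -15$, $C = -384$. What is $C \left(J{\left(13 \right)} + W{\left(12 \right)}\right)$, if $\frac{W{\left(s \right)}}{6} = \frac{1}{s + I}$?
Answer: $4608$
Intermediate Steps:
$J{\left(t \right)} = 3 - t$
$W{\left(s \right)} = \frac{6}{-15 + s}$ ($W{\left(s \right)} = \frac{6}{s - 15} = \frac{6}{-15 + s}$)
$C \left(J{\left(13 \right)} + W{\left(12 \right)}\right) = - 384 \left(\left(3 - 13\right) + \frac{6}{-15 + 12}\right) = - 384 \left(\left(3 - 13\right) + \frac{6}{-3}\right) = - 384 \left(-10 + 6 \left(- \frac{1}{3}\right)\right) = - 384 \left(-10 - 2\right) = \left(-384\right) \left(-12\right) = 4608$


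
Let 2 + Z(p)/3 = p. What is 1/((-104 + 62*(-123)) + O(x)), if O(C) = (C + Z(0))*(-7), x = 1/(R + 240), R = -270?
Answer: -30/230633 ≈ -0.00013008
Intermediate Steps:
Z(p) = -6 + 3*p
x = -1/30 (x = 1/(-270 + 240) = 1/(-30) = -1/30 ≈ -0.033333)
O(C) = 42 - 7*C (O(C) = (C + (-6 + 3*0))*(-7) = (C + (-6 + 0))*(-7) = (C - 6)*(-7) = (-6 + C)*(-7) = 42 - 7*C)
1/((-104 + 62*(-123)) + O(x)) = 1/((-104 + 62*(-123)) + (42 - 7*(-1/30))) = 1/((-104 - 7626) + (42 + 7/30)) = 1/(-7730 + 1267/30) = 1/(-230633/30) = -30/230633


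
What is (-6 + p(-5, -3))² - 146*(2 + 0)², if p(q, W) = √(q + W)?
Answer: -556 - 24*I*√2 ≈ -556.0 - 33.941*I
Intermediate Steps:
p(q, W) = √(W + q)
(-6 + p(-5, -3))² - 146*(2 + 0)² = (-6 + √(-3 - 5))² - 146*(2 + 0)² = (-6 + √(-8))² - 146*2² = (-6 + 2*I*√2)² - 146*4 = (-6 + 2*I*√2)² - 584 = -584 + (-6 + 2*I*√2)²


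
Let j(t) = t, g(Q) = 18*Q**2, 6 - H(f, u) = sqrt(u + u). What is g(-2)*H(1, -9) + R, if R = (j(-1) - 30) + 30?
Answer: 431 - 216*I*sqrt(2) ≈ 431.0 - 305.47*I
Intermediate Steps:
H(f, u) = 6 - sqrt(2)*sqrt(u) (H(f, u) = 6 - sqrt(u + u) = 6 - sqrt(2*u) = 6 - sqrt(2)*sqrt(u))
R = -1 (R = (-1 - 30) + 30 = -31 + 30 = -1)
g(-2)*H(1, -9) + R = (18*(-2)**2)*(6 - sqrt(2)*sqrt(-9)) - 1 = (18*4)*(6 - sqrt(2)*3*I) - 1 = 72*(6 - 3*I*sqrt(2)) - 1 = (432 - 216*I*sqrt(2)) - 1 = 431 - 216*I*sqrt(2)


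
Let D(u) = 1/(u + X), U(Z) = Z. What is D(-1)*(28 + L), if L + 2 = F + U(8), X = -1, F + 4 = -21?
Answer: -9/2 ≈ -4.5000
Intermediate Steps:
F = -25 (F = -4 - 21 = -25)
D(u) = 1/(-1 + u) (D(u) = 1/(u - 1) = 1/(-1 + u))
L = -19 (L = -2 + (-25 + 8) = -2 - 17 = -19)
D(-1)*(28 + L) = (28 - 19)/(-1 - 1) = 9/(-2) = -1/2*9 = -9/2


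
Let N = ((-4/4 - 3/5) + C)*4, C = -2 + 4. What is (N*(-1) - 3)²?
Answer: 529/25 ≈ 21.160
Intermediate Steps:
C = 2
N = 8/5 (N = ((-4/4 - 3/5) + 2)*4 = ((-4*¼ - 3*⅕) + 2)*4 = ((-1 - ⅗) + 2)*4 = (-8/5 + 2)*4 = (⅖)*4 = 8/5 ≈ 1.6000)
(N*(-1) - 3)² = ((8/5)*(-1) - 3)² = (-8/5 - 3)² = (-23/5)² = 529/25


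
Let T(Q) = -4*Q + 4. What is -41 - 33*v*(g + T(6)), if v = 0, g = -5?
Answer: -41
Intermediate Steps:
T(Q) = 4 - 4*Q
-41 - 33*v*(g + T(6)) = -41 - 0*(-5 + (4 - 4*6)) = -41 - 0*(-5 + (4 - 24)) = -41 - 0*(-5 - 20) = -41 - 0*(-25) = -41 - 33*0 = -41 + 0 = -41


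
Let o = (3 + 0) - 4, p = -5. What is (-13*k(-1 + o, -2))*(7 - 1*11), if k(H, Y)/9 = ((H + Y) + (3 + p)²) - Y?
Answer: 936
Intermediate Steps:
o = -1 (o = 3 - 4 = -1)
k(H, Y) = 36 + 9*H (k(H, Y) = 9*(((H + Y) + (3 - 5)²) - Y) = 9*(((H + Y) + (-2)²) - Y) = 9*(((H + Y) + 4) - Y) = 9*((4 + H + Y) - Y) = 9*(4 + H) = 36 + 9*H)
(-13*k(-1 + o, -2))*(7 - 1*11) = (-13*(36 + 9*(-1 - 1)))*(7 - 1*11) = (-13*(36 + 9*(-2)))*(7 - 11) = -13*(36 - 18)*(-4) = -13*18*(-4) = -234*(-4) = 936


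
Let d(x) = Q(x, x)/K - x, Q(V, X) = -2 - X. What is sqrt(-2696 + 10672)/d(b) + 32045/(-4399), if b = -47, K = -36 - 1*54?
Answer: -32045/4399 + 4*sqrt(1994)/93 ≈ -5.3640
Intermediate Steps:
K = -90 (K = -36 - 54 = -90)
d(x) = 1/45 - 89*x/90 (d(x) = (-2 - x)/(-90) - x = (-2 - x)*(-1/90) - x = (1/45 + x/90) - x = 1/45 - 89*x/90)
sqrt(-2696 + 10672)/d(b) + 32045/(-4399) = sqrt(-2696 + 10672)/(1/45 - 89/90*(-47)) + 32045/(-4399) = sqrt(7976)/(1/45 + 4183/90) + 32045*(-1/4399) = (2*sqrt(1994))/(93/2) - 32045/4399 = (2*sqrt(1994))*(2/93) - 32045/4399 = 4*sqrt(1994)/93 - 32045/4399 = -32045/4399 + 4*sqrt(1994)/93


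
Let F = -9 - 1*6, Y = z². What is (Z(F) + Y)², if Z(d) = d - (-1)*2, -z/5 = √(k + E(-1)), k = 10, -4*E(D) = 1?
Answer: 851929/16 ≈ 53246.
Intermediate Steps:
E(D) = -¼ (E(D) = -¼*1 = -¼)
z = -5*√39/2 (z = -5*√(10 - ¼) = -5*√39/2 ≈ -15.612)
Y = 975/4 (Y = (-5*√39/2)² = 975/4 ≈ 243.75)
F = -15 (F = -9 - 6 = -15)
Z(d) = 2 + d (Z(d) = d - 1*(-2) = d + 2 = 2 + d)
(Z(F) + Y)² = ((2 - 15) + 975/4)² = (-13 + 975/4)² = (923/4)² = 851929/16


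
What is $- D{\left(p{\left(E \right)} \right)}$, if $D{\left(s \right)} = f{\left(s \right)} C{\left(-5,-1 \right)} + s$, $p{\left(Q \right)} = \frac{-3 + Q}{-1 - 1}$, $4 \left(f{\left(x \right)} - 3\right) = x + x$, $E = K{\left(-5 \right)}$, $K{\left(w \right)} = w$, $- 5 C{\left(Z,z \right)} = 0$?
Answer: $-4$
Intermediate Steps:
$C{\left(Z,z \right)} = 0$ ($C{\left(Z,z \right)} = \left(- \frac{1}{5}\right) 0 = 0$)
$E = -5$
$f{\left(x \right)} = 3 + \frac{x}{2}$ ($f{\left(x \right)} = 3 + \frac{x + x}{4} = 3 + \frac{2 x}{4} = 3 + \frac{x}{2}$)
$p{\left(Q \right)} = \frac{3}{2} - \frac{Q}{2}$ ($p{\left(Q \right)} = \frac{-3 + Q}{-2} = \left(-3 + Q\right) \left(- \frac{1}{2}\right) = \frac{3}{2} - \frac{Q}{2}$)
$D{\left(s \right)} = s$ ($D{\left(s \right)} = \left(3 + \frac{s}{2}\right) 0 + s = 0 + s = s$)
$- D{\left(p{\left(E \right)} \right)} = - (\frac{3}{2} - - \frac{5}{2}) = - (\frac{3}{2} + \frac{5}{2}) = \left(-1\right) 4 = -4$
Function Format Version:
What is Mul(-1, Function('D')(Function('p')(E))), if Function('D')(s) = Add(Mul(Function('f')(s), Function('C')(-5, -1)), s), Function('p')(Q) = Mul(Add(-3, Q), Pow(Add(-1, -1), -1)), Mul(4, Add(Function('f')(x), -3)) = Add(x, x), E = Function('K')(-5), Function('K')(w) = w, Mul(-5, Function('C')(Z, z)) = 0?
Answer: -4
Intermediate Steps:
Function('C')(Z, z) = 0 (Function('C')(Z, z) = Mul(Rational(-1, 5), 0) = 0)
E = -5
Function('f')(x) = Add(3, Mul(Rational(1, 2), x)) (Function('f')(x) = Add(3, Mul(Rational(1, 4), Add(x, x))) = Add(3, Mul(Rational(1, 4), Mul(2, x))) = Add(3, Mul(Rational(1, 2), x)))
Function('p')(Q) = Add(Rational(3, 2), Mul(Rational(-1, 2), Q)) (Function('p')(Q) = Mul(Add(-3, Q), Pow(-2, -1)) = Mul(Add(-3, Q), Rational(-1, 2)) = Add(Rational(3, 2), Mul(Rational(-1, 2), Q)))
Function('D')(s) = s (Function('D')(s) = Add(Mul(Add(3, Mul(Rational(1, 2), s)), 0), s) = Add(0, s) = s)
Mul(-1, Function('D')(Function('p')(E))) = Mul(-1, Add(Rational(3, 2), Mul(Rational(-1, 2), -5))) = Mul(-1, Add(Rational(3, 2), Rational(5, 2))) = Mul(-1, 4) = -4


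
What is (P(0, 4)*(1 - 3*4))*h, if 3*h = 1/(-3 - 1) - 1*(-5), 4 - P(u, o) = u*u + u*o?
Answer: -209/3 ≈ -69.667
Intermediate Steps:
P(u, o) = 4 - u² - o*u (P(u, o) = 4 - (u*u + u*o) = 4 - (u² + o*u) = 4 + (-u² - o*u) = 4 - u² - o*u)
h = 19/12 (h = (1/(-3 - 1) - 1*(-5))/3 = (1/(-4) + 5)/3 = (-¼ + 5)/3 = (⅓)*(19/4) = 19/12 ≈ 1.5833)
(P(0, 4)*(1 - 3*4))*h = ((4 - 1*0² - 1*4*0)*(1 - 3*4))*(19/12) = ((4 - 1*0 + 0)*(1 - 12))*(19/12) = ((4 + 0 + 0)*(-11))*(19/12) = (4*(-11))*(19/12) = -44*19/12 = -209/3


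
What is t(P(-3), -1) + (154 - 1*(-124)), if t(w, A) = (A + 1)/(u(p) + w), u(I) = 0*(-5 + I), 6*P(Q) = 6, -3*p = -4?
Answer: 278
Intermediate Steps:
p = 4/3 (p = -⅓*(-4) = 4/3 ≈ 1.3333)
P(Q) = 1 (P(Q) = (⅙)*6 = 1)
u(I) = 0
t(w, A) = (1 + A)/w (t(w, A) = (A + 1)/(0 + w) = (1 + A)/w)
t(P(-3), -1) + (154 - 1*(-124)) = (1 - 1)/1 + (154 - 1*(-124)) = 1*0 + (154 + 124) = 0 + 278 = 278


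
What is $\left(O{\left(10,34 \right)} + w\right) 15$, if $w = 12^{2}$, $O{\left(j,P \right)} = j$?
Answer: $2310$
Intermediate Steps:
$w = 144$
$\left(O{\left(10,34 \right)} + w\right) 15 = \left(10 + 144\right) 15 = 154 \cdot 15 = 2310$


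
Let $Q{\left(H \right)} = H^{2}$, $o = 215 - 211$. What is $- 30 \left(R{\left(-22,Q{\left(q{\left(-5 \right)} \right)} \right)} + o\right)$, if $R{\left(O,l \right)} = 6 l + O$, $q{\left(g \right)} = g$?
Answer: $-3960$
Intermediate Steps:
$o = 4$
$R{\left(O,l \right)} = O + 6 l$
$- 30 \left(R{\left(-22,Q{\left(q{\left(-5 \right)} \right)} \right)} + o\right) = - 30 \left(\left(-22 + 6 \left(-5\right)^{2}\right) + 4\right) = - 30 \left(\left(-22 + 6 \cdot 25\right) + 4\right) = - 30 \left(\left(-22 + 150\right) + 4\right) = - 30 \left(128 + 4\right) = \left(-30\right) 132 = -3960$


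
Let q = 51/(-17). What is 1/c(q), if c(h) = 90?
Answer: 1/90 ≈ 0.011111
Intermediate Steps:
q = -3 (q = 51*(-1/17) = -3)
1/c(q) = 1/90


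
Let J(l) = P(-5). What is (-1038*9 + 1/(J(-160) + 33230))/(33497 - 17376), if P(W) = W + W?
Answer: -310341239/535539620 ≈ -0.57949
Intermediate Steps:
P(W) = 2*W
J(l) = -10 (J(l) = 2*(-5) = -10)
(-1038*9 + 1/(J(-160) + 33230))/(33497 - 17376) = (-1038*9 + 1/(-10 + 33230))/(33497 - 17376) = (-9342 + 1/33220)/16121 = (-9342 + 1/33220)*(1/16121) = -310341239/33220*1/16121 = -310341239/535539620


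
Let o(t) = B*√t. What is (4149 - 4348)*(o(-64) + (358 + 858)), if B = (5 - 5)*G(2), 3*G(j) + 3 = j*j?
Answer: -241984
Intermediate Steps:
G(j) = -1 + j²/3 (G(j) = -1 + (j*j)/3 = -1 + j²/3)
B = 0 (B = (5 - 5)*(-1 + (⅓)*2²) = 0*(-1 + (⅓)*4) = 0*(-1 + 4/3) = 0*(⅓) = 0)
o(t) = 0 (o(t) = 0*√t = 0)
(4149 - 4348)*(o(-64) + (358 + 858)) = (4149 - 4348)*(0 + (358 + 858)) = -199*(0 + 1216) = -199*1216 = -241984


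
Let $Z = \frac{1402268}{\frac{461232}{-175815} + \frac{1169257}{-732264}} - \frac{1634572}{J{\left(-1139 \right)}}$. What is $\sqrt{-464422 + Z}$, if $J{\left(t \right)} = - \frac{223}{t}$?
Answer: $\frac{3 i \sqrt{184159623288705359118525669273202}}{13462175715641} \approx 3024.1 i$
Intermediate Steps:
$Z = - \frac{116865903587720861596}{13462175715641}$ ($Z = \frac{1402268}{\frac{461232}{-175815} + \frac{1169257}{-732264}} - \frac{1634572}{\left(-223\right) \frac{1}{-1139}} = \frac{1402268}{461232 \left(- \frac{1}{175815}\right) + 1169257 \left(- \frac{1}{732264}\right)} - \frac{1634572}{\left(-223\right) \left(- \frac{1}{1139}\right)} = \frac{1402268}{- \frac{51248}{19535} - \frac{1169257}{732264}} - \frac{1634572}{\frac{223}{1139}} = \frac{1402268}{- \frac{60368500967}{14304777240}} - \frac{1861777508}{223} = 1402268 \left(- \frac{14304777240}{60368500967}\right) - \frac{1861777508}{223} = - \frac{20059131370780320}{60368500967} - \frac{1861777508}{223} = - \frac{116865903587720861596}{13462175715641} \approx -8.6811 \cdot 10^{6}$)
$\sqrt{-464422 + Z} = \sqrt{-464422 - \frac{116865903587720861596}{13462175715641}} = \sqrt{- \frac{123118034157930286098}{13462175715641}} = \frac{3 i \sqrt{184159623288705359118525669273202}}{13462175715641}$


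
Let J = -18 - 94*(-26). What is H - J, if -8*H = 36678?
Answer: -28043/4 ≈ -7010.8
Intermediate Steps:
H = -18339/4 (H = -⅛*36678 = -18339/4 ≈ -4584.8)
J = 2426 (J = -18 + 2444 = 2426)
H - J = -18339/4 - 1*2426 = -18339/4 - 2426 = -28043/4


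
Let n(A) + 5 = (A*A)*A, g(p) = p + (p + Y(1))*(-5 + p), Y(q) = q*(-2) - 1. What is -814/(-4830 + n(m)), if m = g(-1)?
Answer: -407/3666 ≈ -0.11102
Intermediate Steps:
Y(q) = -1 - 2*q (Y(q) = -2*q - 1 = -1 - 2*q)
g(p) = p + (-5 + p)*(-3 + p) (g(p) = p + (p + (-1 - 2*1))*(-5 + p) = p + (p + (-1 - 2))*(-5 + p) = p + (p - 3)*(-5 + p) = p + (-3 + p)*(-5 + p) = p + (-5 + p)*(-3 + p))
m = 23 (m = 15 + (-1)² - 7*(-1) = 15 + 1 + 7 = 23)
n(A) = -5 + A³ (n(A) = -5 + (A*A)*A = -5 + A²*A = -5 + A³)
-814/(-4830 + n(m)) = -814/(-4830 + (-5 + 23³)) = -814/(-4830 + (-5 + 12167)) = -814/(-4830 + 12162) = -814/7332 = -814*1/7332 = -407/3666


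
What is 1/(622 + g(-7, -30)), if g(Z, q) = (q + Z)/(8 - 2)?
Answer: 6/3695 ≈ 0.0016238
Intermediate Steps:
g(Z, q) = Z/6 + q/6 (g(Z, q) = (Z + q)/6 = (Z + q)*(⅙) = Z/6 + q/6)
1/(622 + g(-7, -30)) = 1/(622 + ((⅙)*(-7) + (⅙)*(-30))) = 1/(622 + (-7/6 - 5)) = 1/(622 - 37/6) = 1/(3695/6) = 6/3695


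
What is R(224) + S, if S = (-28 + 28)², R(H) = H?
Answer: 224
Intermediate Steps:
S = 0 (S = 0² = 0)
R(224) + S = 224 + 0 = 224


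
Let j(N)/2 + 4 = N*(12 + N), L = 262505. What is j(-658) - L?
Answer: 587623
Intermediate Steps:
j(N) = -8 + 2*N*(12 + N) (j(N) = -8 + 2*(N*(12 + N)) = -8 + 2*N*(12 + N))
j(-658) - L = (-8 + 2*(-658)**2 + 24*(-658)) - 1*262505 = (-8 + 2*432964 - 15792) - 262505 = (-8 + 865928 - 15792) - 262505 = 850128 - 262505 = 587623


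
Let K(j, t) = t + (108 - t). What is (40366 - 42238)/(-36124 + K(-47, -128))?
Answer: 117/2251 ≈ 0.051977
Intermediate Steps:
K(j, t) = 108
(40366 - 42238)/(-36124 + K(-47, -128)) = (40366 - 42238)/(-36124 + 108) = -1872/(-36016) = -1872*(-1/36016) = 117/2251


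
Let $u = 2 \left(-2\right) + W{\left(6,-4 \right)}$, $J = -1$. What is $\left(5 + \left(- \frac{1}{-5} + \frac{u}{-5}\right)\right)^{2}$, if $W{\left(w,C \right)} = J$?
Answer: $\frac{961}{25} \approx 38.44$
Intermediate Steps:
$W{\left(w,C \right)} = -1$
$u = -5$ ($u = 2 \left(-2\right) - 1 = -4 - 1 = -5$)
$\left(5 + \left(- \frac{1}{-5} + \frac{u}{-5}\right)\right)^{2} = \left(5 - \left(- \frac{1}{5} - 1\right)\right)^{2} = \left(5 - - \frac{6}{5}\right)^{2} = \left(5 + \left(\frac{1}{5} + 1\right)\right)^{2} = \left(5 + \frac{6}{5}\right)^{2} = \left(\frac{31}{5}\right)^{2} = \frac{961}{25}$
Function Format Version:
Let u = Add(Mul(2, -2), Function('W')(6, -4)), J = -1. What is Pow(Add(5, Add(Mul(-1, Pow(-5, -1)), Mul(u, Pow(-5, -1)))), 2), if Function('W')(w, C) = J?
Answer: Rational(961, 25) ≈ 38.440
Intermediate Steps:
Function('W')(w, C) = -1
u = -5 (u = Add(Mul(2, -2), -1) = Add(-4, -1) = -5)
Pow(Add(5, Add(Mul(-1, Pow(-5, -1)), Mul(u, Pow(-5, -1)))), 2) = Pow(Add(5, Add(Mul(-1, Pow(-5, -1)), Mul(-5, Pow(-5, -1)))), 2) = Pow(Add(5, Add(Mul(-1, Rational(-1, 5)), Mul(-5, Rational(-1, 5)))), 2) = Pow(Add(5, Add(Rational(1, 5), 1)), 2) = Pow(Add(5, Rational(6, 5)), 2) = Pow(Rational(31, 5), 2) = Rational(961, 25)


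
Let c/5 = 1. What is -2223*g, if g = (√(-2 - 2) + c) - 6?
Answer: 2223 - 4446*I ≈ 2223.0 - 4446.0*I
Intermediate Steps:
c = 5 (c = 5*1 = 5)
g = -1 + 2*I (g = (√(-2 - 2) + 5) - 6 = (√(-4) + 5) - 6 = (2*I + 5) - 6 = (5 + 2*I) - 6 = -1 + 2*I ≈ -1.0 + 2.0*I)
-2223*g = -2223*(-1 + 2*I) = 2223 - 4446*I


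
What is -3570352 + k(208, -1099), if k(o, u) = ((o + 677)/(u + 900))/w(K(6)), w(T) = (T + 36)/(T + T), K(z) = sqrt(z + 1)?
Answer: -915834549482/256511 - 63720*sqrt(7)/256511 ≈ -3.5704e+6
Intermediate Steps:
K(z) = sqrt(1 + z)
w(T) = (36 + T)/(2*T) (w(T) = (36 + T)/((2*T)) = (36 + T)*(1/(2*T)) = (36 + T)/(2*T))
k(o, u) = 2*sqrt(7)*(677 + o)/((36 + sqrt(7))*(900 + u)) (k(o, u) = ((o + 677)/(u + 900))/(((36 + sqrt(1 + 6))/(2*(sqrt(1 + 6))))) = ((677 + o)/(900 + u))/(((36 + sqrt(7))/(2*(sqrt(7))))) = ((677 + o)/(900 + u))/(((sqrt(7)/7)*(36 + sqrt(7))/2)) = ((677 + o)/(900 + u))/((sqrt(7)*(36 + sqrt(7))/14)) = ((677 + o)/(900 + u))*(2*sqrt(7)/(36 + sqrt(7))) = 2*sqrt(7)*(677 + o)/((36 + sqrt(7))*(900 + u)))
-3570352 + k(208, -1099) = -3570352 + 2*sqrt(7)*(677 + 208)/((36 + sqrt(7))*(900 - 1099)) = -3570352 + 2*sqrt(7)*885/((36 + sqrt(7))*(-199)) = -3570352 + 2*sqrt(7)*(-1/199)*885/(36 + sqrt(7)) = -3570352 - 1770*sqrt(7)/(199*(36 + sqrt(7)))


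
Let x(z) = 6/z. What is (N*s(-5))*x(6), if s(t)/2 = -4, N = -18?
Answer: 144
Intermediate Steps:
s(t) = -8 (s(t) = 2*(-4) = -8)
(N*s(-5))*x(6) = (-18*(-8))*(6/6) = 144*(6*(⅙)) = 144*1 = 144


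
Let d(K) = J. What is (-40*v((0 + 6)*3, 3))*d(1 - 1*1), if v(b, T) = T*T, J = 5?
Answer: -1800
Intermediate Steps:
d(K) = 5
v(b, T) = T**2
(-40*v((0 + 6)*3, 3))*d(1 - 1*1) = -40*3**2*5 = -40*9*5 = -360*5 = -1800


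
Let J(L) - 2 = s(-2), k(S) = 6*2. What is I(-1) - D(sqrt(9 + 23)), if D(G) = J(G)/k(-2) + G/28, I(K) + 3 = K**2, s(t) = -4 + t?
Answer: -5/3 - sqrt(2)/7 ≈ -1.8687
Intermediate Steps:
k(S) = 12
J(L) = -4 (J(L) = 2 + (-4 - 2) = 2 - 6 = -4)
I(K) = -3 + K**2
D(G) = -1/3 + G/28 (D(G) = -4/12 + G/28 = -4*1/12 + G*(1/28) = -1/3 + G/28)
I(-1) - D(sqrt(9 + 23)) = (-3 + (-1)**2) - (-1/3 + sqrt(9 + 23)/28) = (-3 + 1) - (-1/3 + sqrt(32)/28) = -2 - (-1/3 + (4*sqrt(2))/28) = -2 - (-1/3 + sqrt(2)/7) = -2 + (1/3 - sqrt(2)/7) = -5/3 - sqrt(2)/7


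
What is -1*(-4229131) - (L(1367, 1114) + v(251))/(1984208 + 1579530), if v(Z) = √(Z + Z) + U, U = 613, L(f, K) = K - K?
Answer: 15071514851065/3563738 - √502/3563738 ≈ 4.2291e+6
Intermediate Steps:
L(f, K) = 0
v(Z) = 613 + √2*√Z (v(Z) = √(Z + Z) + 613 = √(2*Z) + 613 = √2*√Z + 613 = 613 + √2*√Z)
-1*(-4229131) - (L(1367, 1114) + v(251))/(1984208 + 1579530) = -1*(-4229131) - (0 + (613 + √2*√251))/(1984208 + 1579530) = 4229131 - (0 + (613 + √502))/3563738 = 4229131 - (613 + √502)/3563738 = 4229131 - (613/3563738 + √502/3563738) = 4229131 + (-613/3563738 - √502/3563738) = 15071514851065/3563738 - √502/3563738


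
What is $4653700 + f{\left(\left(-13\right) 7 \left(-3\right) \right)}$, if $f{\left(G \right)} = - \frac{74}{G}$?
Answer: $\frac{1270460026}{273} \approx 4.6537 \cdot 10^{6}$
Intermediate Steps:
$4653700 + f{\left(\left(-13\right) 7 \left(-3\right) \right)} = 4653700 - \frac{74}{\left(-13\right) 7 \left(-3\right)} = 4653700 - \frac{74}{\left(-91\right) \left(-3\right)} = 4653700 - \frac{74}{273} = \frac{1270460026}{273}$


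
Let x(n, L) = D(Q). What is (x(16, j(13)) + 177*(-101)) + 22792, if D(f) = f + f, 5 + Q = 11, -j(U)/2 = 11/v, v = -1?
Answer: 4927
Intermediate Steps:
j(U) = 22 (j(U) = -22/(-1) = -22*(-1) = -2*(-11) = 22)
Q = 6 (Q = -5 + 11 = 6)
D(f) = 2*f
x(n, L) = 12 (x(n, L) = 2*6 = 12)
(x(16, j(13)) + 177*(-101)) + 22792 = (12 + 177*(-101)) + 22792 = (12 - 17877) + 22792 = -17865 + 22792 = 4927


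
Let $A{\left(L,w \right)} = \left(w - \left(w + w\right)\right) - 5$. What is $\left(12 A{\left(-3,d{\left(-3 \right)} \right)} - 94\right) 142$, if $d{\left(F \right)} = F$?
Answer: $-16756$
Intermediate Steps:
$A{\left(L,w \right)} = -5 - w$ ($A{\left(L,w \right)} = \left(w - 2 w\right) - 5 = - w - 5 = -5 - w$)
$\left(12 A{\left(-3,d{\left(-3 \right)} \right)} - 94\right) 142 = \left(12 \left(-5 - -3\right) - 94\right) 142 = \left(12 \left(-5 + 3\right) - 94\right) 142 = \left(12 \left(-2\right) - 94\right) 142 = \left(-24 - 94\right) 142 = \left(-118\right) 142 = -16756$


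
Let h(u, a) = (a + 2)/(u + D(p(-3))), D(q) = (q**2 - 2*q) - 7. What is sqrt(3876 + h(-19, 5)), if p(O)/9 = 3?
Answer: sqrt(1632579619)/649 ≈ 62.258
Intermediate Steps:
p(O) = 27 (p(O) = 9*3 = 27)
D(q) = -7 + q**2 - 2*q
h(u, a) = (2 + a)/(668 + u) (h(u, a) = (a + 2)/(u + (-7 + 27**2 - 2*27)) = (2 + a)/(u + (-7 + 729 - 54)) = (2 + a)/(u + 668) = (2 + a)/(668 + u))
sqrt(3876 + h(-19, 5)) = sqrt(3876 + (2 + 5)/(668 - 19)) = sqrt(3876 + 7/649) = sqrt(2515531/649) = sqrt(1632579619)/649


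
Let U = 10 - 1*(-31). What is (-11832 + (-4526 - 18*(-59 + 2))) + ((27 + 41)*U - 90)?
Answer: -12634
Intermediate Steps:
U = 41 (U = 10 + 31 = 41)
(-11832 + (-4526 - 18*(-59 + 2))) + ((27 + 41)*U - 90) = (-11832 + (-4526 - 18*(-59 + 2))) + ((27 + 41)*41 - 90) = (-11832 + (-4526 - 18*(-57))) + (68*41 - 90) = (-11832 + (-4526 - 1*(-1026))) + (2788 - 90) = (-11832 + (-4526 + 1026)) + 2698 = (-11832 - 3500) + 2698 = -15332 + 2698 = -12634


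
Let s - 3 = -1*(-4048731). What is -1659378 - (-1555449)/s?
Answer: -2239459524001/1349578 ≈ -1.6594e+6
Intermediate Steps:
s = 4048734 (s = 3 - 1*(-4048731) = 3 + 4048731 = 4048734)
-1659378 - (-1555449)/s = -1659378 - (-1555449)/4048734 = -1659378 - 1*(-518483/1349578) = -1659378 + 518483/1349578 = -2239459524001/1349578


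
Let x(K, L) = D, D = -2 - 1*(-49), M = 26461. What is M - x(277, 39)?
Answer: 26414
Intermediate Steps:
D = 47 (D = -2 + 49 = 47)
x(K, L) = 47
M - x(277, 39) = 26461 - 1*47 = 26461 - 47 = 26414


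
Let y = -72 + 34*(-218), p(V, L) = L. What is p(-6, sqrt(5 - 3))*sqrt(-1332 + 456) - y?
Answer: 7484 + 2*I*sqrt(438) ≈ 7484.0 + 41.857*I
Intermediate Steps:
y = -7484 (y = -72 - 7412 = -7484)
p(-6, sqrt(5 - 3))*sqrt(-1332 + 456) - y = sqrt(5 - 3)*sqrt(-1332 + 456) - 1*(-7484) = sqrt(2)*sqrt(-876) + 7484 = sqrt(2)*(2*I*sqrt(219)) + 7484 = 2*I*sqrt(438) + 7484 = 7484 + 2*I*sqrt(438)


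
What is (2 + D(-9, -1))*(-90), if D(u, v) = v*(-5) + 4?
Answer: -990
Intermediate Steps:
D(u, v) = 4 - 5*v (D(u, v) = -5*v + 4 = 4 - 5*v)
(2 + D(-9, -1))*(-90) = (2 + (4 - 5*(-1)))*(-90) = (2 + (4 + 5))*(-90) = (2 + 9)*(-90) = 11*(-90) = -990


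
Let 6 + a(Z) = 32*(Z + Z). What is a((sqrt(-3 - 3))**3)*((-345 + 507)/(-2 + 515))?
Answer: -36/19 - 2304*I*sqrt(6)/19 ≈ -1.8947 - 297.03*I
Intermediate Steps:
a(Z) = -6 + 64*Z (a(Z) = -6 + 32*(Z + Z) = -6 + 32*(2*Z) = -6 + 64*Z)
a((sqrt(-3 - 3))**3)*((-345 + 507)/(-2 + 515)) = (-6 + 64*(sqrt(-3 - 3))**3)*((-345 + 507)/(-2 + 515)) = (-6 + 64*(sqrt(-6))**3)*(162/513) = (-6 + 64*(I*sqrt(6))**3)*(162*(1/513)) = (-6 + 64*(-6*I*sqrt(6)))*(6/19) = (-6 - 384*I*sqrt(6))*(6/19) = -36/19 - 2304*I*sqrt(6)/19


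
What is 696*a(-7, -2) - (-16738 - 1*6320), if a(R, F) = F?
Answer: 21666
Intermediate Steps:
696*a(-7, -2) - (-16738 - 1*6320) = 696*(-2) - (-16738 - 1*6320) = -1392 - (-16738 - 6320) = -1392 - 1*(-23058) = -1392 + 23058 = 21666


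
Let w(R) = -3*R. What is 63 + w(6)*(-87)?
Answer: 1629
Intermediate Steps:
63 + w(6)*(-87) = 63 - 3*6*(-87) = 63 - 18*(-87) = 63 + 1566 = 1629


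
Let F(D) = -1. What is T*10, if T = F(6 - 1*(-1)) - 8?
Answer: -90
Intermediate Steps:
T = -9 (T = -1 - 8 = -9)
T*10 = -9*10 = -90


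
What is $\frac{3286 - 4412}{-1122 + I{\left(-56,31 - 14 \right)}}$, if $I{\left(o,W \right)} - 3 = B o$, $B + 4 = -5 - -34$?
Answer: $\frac{1126}{2519} \approx 0.447$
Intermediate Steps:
$B = 25$ ($B = -4 - -29 = -4 + \left(-5 + 34\right) = -4 + 29 = 25$)
$I{\left(o,W \right)} = 3 + 25 o$
$\frac{3286 - 4412}{-1122 + I{\left(-56,31 - 14 \right)}} = \frac{3286 - 4412}{-1122 + \left(3 + 25 \left(-56\right)\right)} = - \frac{1126}{-1122 + \left(3 - 1400\right)} = - \frac{1126}{-1122 - 1397} = - \frac{1126}{-2519} = \left(-1126\right) \left(- \frac{1}{2519}\right) = \frac{1126}{2519}$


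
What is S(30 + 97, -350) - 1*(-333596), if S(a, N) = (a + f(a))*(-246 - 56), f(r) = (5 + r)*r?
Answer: -4767486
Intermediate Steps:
f(r) = r*(5 + r)
S(a, N) = -302*a - 302*a*(5 + a) (S(a, N) = (a + a*(5 + a))*(-246 - 56) = (a + a*(5 + a))*(-302) = -302*a - 302*a*(5 + a))
S(30 + 97, -350) - 1*(-333596) = 302*(30 + 97)*(-6 - (30 + 97)) - 1*(-333596) = 302*127*(-6 - 1*127) + 333596 = 302*127*(-6 - 127) + 333596 = 302*127*(-133) + 333596 = -5101082 + 333596 = -4767486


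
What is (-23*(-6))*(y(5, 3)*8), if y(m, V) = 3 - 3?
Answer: 0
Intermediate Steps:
y(m, V) = 0
(-23*(-6))*(y(5, 3)*8) = (-23*(-6))*(0*8) = 138*0 = 0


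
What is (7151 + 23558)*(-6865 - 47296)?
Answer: -1663230149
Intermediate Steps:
(7151 + 23558)*(-6865 - 47296) = 30709*(-54161) = -1663230149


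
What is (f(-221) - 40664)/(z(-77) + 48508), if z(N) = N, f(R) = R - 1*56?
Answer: -40941/48431 ≈ -0.84535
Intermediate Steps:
f(R) = -56 + R (f(R) = R - 56 = -56 + R)
(f(-221) - 40664)/(z(-77) + 48508) = ((-56 - 221) - 40664)/(-77 + 48508) = (-277 - 40664)/48431 = -40941*1/48431 = -40941/48431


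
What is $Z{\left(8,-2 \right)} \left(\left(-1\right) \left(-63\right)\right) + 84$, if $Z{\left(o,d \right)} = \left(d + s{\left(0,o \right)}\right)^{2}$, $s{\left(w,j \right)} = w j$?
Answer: $336$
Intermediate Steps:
$s{\left(w,j \right)} = j w$
$Z{\left(o,d \right)} = d^{2}$ ($Z{\left(o,d \right)} = \left(d + o 0\right)^{2} = \left(d + 0\right)^{2} = d^{2}$)
$Z{\left(8,-2 \right)} \left(\left(-1\right) \left(-63\right)\right) + 84 = \left(-2\right)^{2} \left(\left(-1\right) \left(-63\right)\right) + 84 = 4 \cdot 63 + 84 = 252 + 84 = 336$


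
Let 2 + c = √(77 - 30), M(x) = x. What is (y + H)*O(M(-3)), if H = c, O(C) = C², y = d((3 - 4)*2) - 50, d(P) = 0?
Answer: -468 + 9*√47 ≈ -406.30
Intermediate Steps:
y = -50 (y = 0 - 50 = -50)
c = -2 + √47 (c = -2 + √(77 - 30) = -2 + √47 ≈ 4.8557)
H = -2 + √47 ≈ 4.8557
(y + H)*O(M(-3)) = (-50 + (-2 + √47))*(-3)² = (-52 + √47)*9 = -468 + 9*√47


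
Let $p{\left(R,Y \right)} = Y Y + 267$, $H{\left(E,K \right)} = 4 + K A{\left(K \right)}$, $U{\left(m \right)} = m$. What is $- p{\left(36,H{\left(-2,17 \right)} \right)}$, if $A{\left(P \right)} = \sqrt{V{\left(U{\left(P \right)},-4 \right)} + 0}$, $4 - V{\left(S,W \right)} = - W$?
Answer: $-283$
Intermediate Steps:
$V{\left(S,W \right)} = 4 + W$ ($V{\left(S,W \right)} = 4 - - W = 4 + W$)
$A{\left(P \right)} = 0$ ($A{\left(P \right)} = \sqrt{\left(4 - 4\right) + 0} = \sqrt{0 + 0} = \sqrt{0} = 0$)
$H{\left(E,K \right)} = 4$ ($H{\left(E,K \right)} = 4 + K 0 = 4 + 0 = 4$)
$p{\left(R,Y \right)} = 267 + Y^{2}$ ($p{\left(R,Y \right)} = Y^{2} + 267 = 267 + Y^{2}$)
$- p{\left(36,H{\left(-2,17 \right)} \right)} = - (267 + 4^{2}) = - (267 + 16) = \left(-1\right) 283 = -283$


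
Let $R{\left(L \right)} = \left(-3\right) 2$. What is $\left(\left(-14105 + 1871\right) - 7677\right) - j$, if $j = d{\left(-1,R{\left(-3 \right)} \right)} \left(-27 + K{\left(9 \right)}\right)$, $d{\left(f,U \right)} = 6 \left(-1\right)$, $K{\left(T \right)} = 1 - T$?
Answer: $-20121$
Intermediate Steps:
$R{\left(L \right)} = -6$
$d{\left(f,U \right)} = -6$
$j = 210$ ($j = - 6 \left(-27 + \left(1 - 9\right)\right) = - 6 \left(-27 - 8\right) = \left(-6\right) \left(-35\right) = 210$)
$\left(\left(-14105 + 1871\right) - 7677\right) - j = \left(\left(-14105 + 1871\right) - 7677\right) - 210 = \left(-12234 - 7677\right) - 210 = -19911 - 210 = -20121$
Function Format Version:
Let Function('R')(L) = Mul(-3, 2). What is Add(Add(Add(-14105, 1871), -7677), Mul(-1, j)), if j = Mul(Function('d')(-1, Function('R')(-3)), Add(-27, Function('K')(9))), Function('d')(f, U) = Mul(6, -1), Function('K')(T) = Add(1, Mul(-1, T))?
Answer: -20121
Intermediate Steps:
Function('R')(L) = -6
Function('d')(f, U) = -6
j = 210 (j = Mul(-6, Add(-27, Add(1, Mul(-1, 9)))) = Mul(-6, Add(-27, Add(1, -9))) = Mul(-6, Add(-27, -8)) = Mul(-6, -35) = 210)
Add(Add(Add(-14105, 1871), -7677), Mul(-1, j)) = Add(Add(Add(-14105, 1871), -7677), Mul(-1, 210)) = Add(Add(-12234, -7677), -210) = Add(-19911, -210) = -20121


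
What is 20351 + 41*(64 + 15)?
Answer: 23590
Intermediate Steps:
20351 + 41*(64 + 15) = 20351 + 41*79 = 20351 + 3239 = 23590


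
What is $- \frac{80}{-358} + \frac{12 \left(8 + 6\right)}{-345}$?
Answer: $- \frac{5424}{20585} \approx -0.26349$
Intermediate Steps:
$- \frac{80}{-358} + \frac{12 \left(8 + 6\right)}{-345} = \left(-80\right) \left(- \frac{1}{358}\right) + 12 \cdot 14 \left(- \frac{1}{345}\right) = \frac{40}{179} + 168 \left(- \frac{1}{345}\right) = \frac{40}{179} - \frac{56}{115} = - \frac{5424}{20585}$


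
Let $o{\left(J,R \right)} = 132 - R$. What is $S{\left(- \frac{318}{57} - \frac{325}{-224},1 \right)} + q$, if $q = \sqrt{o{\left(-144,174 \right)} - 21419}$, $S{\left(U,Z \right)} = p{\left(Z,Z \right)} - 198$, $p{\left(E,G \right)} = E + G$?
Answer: $-196 + i \sqrt{21461} \approx -196.0 + 146.5 i$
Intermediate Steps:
$S{\left(U,Z \right)} = -198 + 2 Z$ ($S{\left(U,Z \right)} = \left(Z + Z\right) - 198 = 2 Z - 198 = -198 + 2 Z$)
$q = i \sqrt{21461}$ ($q = \sqrt{\left(132 - 174\right) - 21419} = \sqrt{\left(132 - 174\right) + \left(-124806 + 103387\right)} = \sqrt{-42 - 21419} = \sqrt{-21461} = i \sqrt{21461} \approx 146.5 i$)
$S{\left(- \frac{318}{57} - \frac{325}{-224},1 \right)} + q = \left(-198 + 2 \cdot 1\right) + i \sqrt{21461} = \left(-198 + 2\right) + i \sqrt{21461} = -196 + i \sqrt{21461}$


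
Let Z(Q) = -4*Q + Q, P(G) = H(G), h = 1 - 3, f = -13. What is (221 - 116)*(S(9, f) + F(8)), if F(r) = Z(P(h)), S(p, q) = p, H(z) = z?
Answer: 1575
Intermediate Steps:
h = -2
P(G) = G
Z(Q) = -3*Q
F(r) = 6 (F(r) = -3*(-2) = 6)
(221 - 116)*(S(9, f) + F(8)) = (221 - 116)*(9 + 6) = 105*15 = 1575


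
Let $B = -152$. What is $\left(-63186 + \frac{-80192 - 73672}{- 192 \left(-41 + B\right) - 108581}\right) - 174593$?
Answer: $- \frac{17006989111}{71525} \approx -2.3778 \cdot 10^{5}$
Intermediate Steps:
$\left(-63186 + \frac{-80192 - 73672}{- 192 \left(-41 + B\right) - 108581}\right) - 174593 = \left(-63186 + \frac{-80192 - 73672}{- 192 \left(-41 - 152\right) - 108581}\right) - 174593 = \left(-63186 - \frac{153864}{\left(-192\right) \left(-193\right) - 108581}\right) - 174593 = \left(-63186 - \frac{153864}{37056 - 108581}\right) - 174593 = \left(-63186 - \frac{153864}{-71525}\right) - 174593 = \left(-63186 - - \frac{153864}{71525}\right) - 174593 = \left(-63186 + \frac{153864}{71525}\right) - 174593 = - \frac{4519224786}{71525} - 174593 = - \frac{17006989111}{71525}$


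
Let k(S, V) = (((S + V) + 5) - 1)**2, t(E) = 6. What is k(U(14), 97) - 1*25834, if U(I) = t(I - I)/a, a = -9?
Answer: -141905/9 ≈ -15767.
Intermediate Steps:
U(I) = -2/3 (U(I) = 6/(-9) = 6*(-1/9) = -2/3)
k(S, V) = (4 + S + V)**2 (k(S, V) = ((5 + S + V) - 1)**2 = (4 + S + V)**2)
k(U(14), 97) - 1*25834 = (4 - 2/3 + 97)**2 - 1*25834 = (301/3)**2 - 25834 = 90601/9 - 25834 = -141905/9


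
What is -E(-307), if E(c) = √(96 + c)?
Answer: -I*√211 ≈ -14.526*I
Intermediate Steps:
-E(-307) = -√(96 - 307) = -√(-211) = -I*√211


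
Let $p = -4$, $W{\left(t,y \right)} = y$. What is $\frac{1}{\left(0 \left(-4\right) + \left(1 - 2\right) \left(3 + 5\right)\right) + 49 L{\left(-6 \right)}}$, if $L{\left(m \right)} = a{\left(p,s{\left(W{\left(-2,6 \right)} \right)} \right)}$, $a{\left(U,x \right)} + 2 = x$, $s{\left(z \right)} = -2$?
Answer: $- \frac{1}{204} \approx -0.004902$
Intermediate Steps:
$a{\left(U,x \right)} = -2 + x$
$L{\left(m \right)} = -4$ ($L{\left(m \right)} = -2 - 2 = -4$)
$\frac{1}{\left(0 \left(-4\right) + \left(1 - 2\right) \left(3 + 5\right)\right) + 49 L{\left(-6 \right)}} = \frac{1}{\left(0 \left(-4\right) + \left(1 - 2\right) \left(3 + 5\right)\right) + 49 \left(-4\right)} = \frac{1}{\left(0 - 8\right) - 196} = \frac{1}{-8 - 196} = \frac{1}{-204} = - \frac{1}{204}$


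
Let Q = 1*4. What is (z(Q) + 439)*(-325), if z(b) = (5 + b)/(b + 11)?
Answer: -142870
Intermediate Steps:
Q = 4
z(b) = (5 + b)/(11 + b)
(z(Q) + 439)*(-325) = ((5 + 4)/(11 + 4) + 439)*(-325) = (9/15 + 439)*(-325) = ((1/15)*9 + 439)*(-325) = (⅗ + 439)*(-325) = (2198/5)*(-325) = -142870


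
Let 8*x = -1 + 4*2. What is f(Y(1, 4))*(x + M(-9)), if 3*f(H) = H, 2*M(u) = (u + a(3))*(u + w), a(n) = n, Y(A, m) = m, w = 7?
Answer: 55/6 ≈ 9.1667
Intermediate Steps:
M(u) = (3 + u)*(7 + u)/2 (M(u) = ((u + 3)*(u + 7))/2 = ((3 + u)*(7 + u))/2 = (3 + u)*(7 + u)/2)
f(H) = H/3
x = 7/8 (x = (-1 + 4*2)/8 = (-1 + 8)/8 = (⅛)*7 = 7/8 ≈ 0.87500)
f(Y(1, 4))*(x + M(-9)) = ((⅓)*4)*(7/8 + (21/2 + (½)*(-9)² + 5*(-9))) = 4*(7/8 + (21/2 + (½)*81 - 45))/3 = 4*(7/8 + (21/2 + 81/2 - 45))/3 = 4*(7/8 + 6)/3 = (4/3)*(55/8) = 55/6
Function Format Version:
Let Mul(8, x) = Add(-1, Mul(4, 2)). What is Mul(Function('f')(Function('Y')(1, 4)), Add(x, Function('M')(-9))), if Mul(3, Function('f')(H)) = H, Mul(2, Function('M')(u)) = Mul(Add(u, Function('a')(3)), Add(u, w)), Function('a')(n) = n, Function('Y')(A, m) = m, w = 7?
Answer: Rational(55, 6) ≈ 9.1667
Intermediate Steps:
Function('M')(u) = Mul(Rational(1, 2), Add(3, u), Add(7, u)) (Function('M')(u) = Mul(Rational(1, 2), Mul(Add(u, 3), Add(u, 7))) = Mul(Rational(1, 2), Mul(Add(3, u), Add(7, u))) = Mul(Rational(1, 2), Add(3, u), Add(7, u)))
Function('f')(H) = Mul(Rational(1, 3), H)
x = Rational(7, 8) (x = Mul(Rational(1, 8), Add(-1, Mul(4, 2))) = Mul(Rational(1, 8), Add(-1, 8)) = Mul(Rational(1, 8), 7) = Rational(7, 8) ≈ 0.87500)
Mul(Function('f')(Function('Y')(1, 4)), Add(x, Function('M')(-9))) = Mul(Mul(Rational(1, 3), 4), Add(Rational(7, 8), Add(Rational(21, 2), Mul(Rational(1, 2), Pow(-9, 2)), Mul(5, -9)))) = Mul(Rational(4, 3), Add(Rational(7, 8), Add(Rational(21, 2), Mul(Rational(1, 2), 81), -45))) = Mul(Rational(4, 3), Add(Rational(7, 8), Add(Rational(21, 2), Rational(81, 2), -45))) = Mul(Rational(4, 3), Add(Rational(7, 8), 6)) = Mul(Rational(4, 3), Rational(55, 8)) = Rational(55, 6)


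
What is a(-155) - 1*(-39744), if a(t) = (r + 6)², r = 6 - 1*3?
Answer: 39825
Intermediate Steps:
r = 3 (r = 6 - 3 = 3)
a(t) = 81 (a(t) = (3 + 6)² = 9² = 81)
a(-155) - 1*(-39744) = 81 - 1*(-39744) = 81 + 39744 = 39825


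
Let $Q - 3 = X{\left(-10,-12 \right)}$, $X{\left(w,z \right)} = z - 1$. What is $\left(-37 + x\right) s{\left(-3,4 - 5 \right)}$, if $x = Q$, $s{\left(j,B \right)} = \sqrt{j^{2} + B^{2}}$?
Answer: $- 47 \sqrt{10} \approx -148.63$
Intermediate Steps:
$s{\left(j,B \right)} = \sqrt{B^{2} + j^{2}}$
$X{\left(w,z \right)} = -1 + z$ ($X{\left(w,z \right)} = z - 1 = -1 + z$)
$Q = -10$ ($Q = 3 - 13 = -10$)
$x = -10$
$\left(-37 + x\right) s{\left(-3,4 - 5 \right)} = \left(-37 - 10\right) \sqrt{\left(4 - 5\right)^{2} + \left(-3\right)^{2}} = - 47 \sqrt{\left(4 - 5\right)^{2} + 9} = - 47 \sqrt{\left(-1\right)^{2} + 9} = - 47 \sqrt{1 + 9} = - 47 \sqrt{10}$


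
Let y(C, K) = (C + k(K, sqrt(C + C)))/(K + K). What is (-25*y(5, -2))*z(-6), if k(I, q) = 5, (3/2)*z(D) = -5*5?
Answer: -3125/3 ≈ -1041.7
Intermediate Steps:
z(D) = -50/3 (z(D) = 2*(-5*5)/3 = (2/3)*(-25) = -50/3)
y(C, K) = (5 + C)/(2*K) (y(C, K) = (C + 5)/(K + K) = (5 + C)/((2*K)) = (5 + C)*(1/(2*K)) = (5 + C)/(2*K))
(-25*y(5, -2))*z(-6) = -25*(5 + 5)/(2*(-2))*(-50/3) = -25*(-1)*10/(2*2)*(-50/3) = -25*(-5/2)*(-50/3) = (125/2)*(-50/3) = -3125/3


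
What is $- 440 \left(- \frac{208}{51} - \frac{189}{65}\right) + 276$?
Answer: $\frac{2220980}{663} \approx 3349.9$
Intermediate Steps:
$- 440 \left(- \frac{208}{51} - \frac{189}{65}\right) + 276 = \left(-440\right) \left(- \frac{23159}{3315}\right) + 276 = \frac{2037992}{663} + 276 = \frac{2220980}{663}$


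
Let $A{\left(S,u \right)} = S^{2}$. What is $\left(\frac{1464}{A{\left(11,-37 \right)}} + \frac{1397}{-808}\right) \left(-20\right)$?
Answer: $- \frac{5069375}{24442} \approx -207.4$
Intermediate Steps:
$\left(\frac{1464}{A{\left(11,-37 \right)}} + \frac{1397}{-808}\right) \left(-20\right) = \left(\frac{1464}{11^{2}} + \frac{1397}{-808}\right) \left(-20\right) = \left(\frac{1464}{121} + 1397 \left(- \frac{1}{808}\right)\right) \left(-20\right) = \left(1464 \cdot \frac{1}{121} - \frac{1397}{808}\right) \left(-20\right) = \left(\frac{1464}{121} - \frac{1397}{808}\right) \left(-20\right) = \frac{1013875}{97768} \left(-20\right) = - \frac{5069375}{24442}$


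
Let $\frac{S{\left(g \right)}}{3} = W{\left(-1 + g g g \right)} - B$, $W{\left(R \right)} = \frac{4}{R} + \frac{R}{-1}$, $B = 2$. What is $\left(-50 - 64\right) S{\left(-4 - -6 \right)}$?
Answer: $\frac{20178}{7} \approx 2882.6$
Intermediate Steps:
$W{\left(R \right)} = - R + \frac{4}{R}$ ($W{\left(R \right)} = \frac{4}{R} + R \left(-1\right) = \frac{4}{R} - R = - R + \frac{4}{R}$)
$S{\left(g \right)} = -3 - 3 g^{3} + \frac{12}{-1 + g^{3}}$ ($S{\left(g \right)} = 3 \left(\left(- (-1 + g g g) + \frac{4}{-1 + g g g}\right) - 2\right) = 3 \left(\left(- (-1 + g g^{2}) + \frac{4}{-1 + g g^{2}}\right) - 2\right) = 3 \left(\left(- (-1 + g^{3}) + \frac{4}{-1 + g^{3}}\right) - 2\right) = 3 \left(\left(\left(1 - g^{3}\right) + \frac{4}{-1 + g^{3}}\right) - 2\right) = 3 \left(\left(1 - g^{3} + \frac{4}{-1 + g^{3}}\right) - 2\right) = 3 \left(-1 - g^{3} + \frac{4}{-1 + g^{3}}\right) = -3 - 3 g^{3} + \frac{12}{-1 + g^{3}}$)
$\left(-50 - 64\right) S{\left(-4 - -6 \right)} = \left(-50 - 64\right) \frac{3 \left(5 - \left(-4 - -6\right)^{6}\right)}{-1 + \left(-4 - -6\right)^{3}} = - 114 \frac{3 \left(5 - \left(-4 + 6\right)^{6}\right)}{-1 + \left(-4 + 6\right)^{3}} = - 114 \frac{3 \left(5 - 2^{6}\right)}{-1 + 2^{3}} = - 114 \frac{3 \left(5 - 64\right)}{-1 + 8} = - 114 \frac{3 \left(5 - 64\right)}{7} = - 114 \cdot 3 \cdot \frac{1}{7} \left(-59\right) = \left(-114\right) \left(- \frac{177}{7}\right) = \frac{20178}{7}$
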